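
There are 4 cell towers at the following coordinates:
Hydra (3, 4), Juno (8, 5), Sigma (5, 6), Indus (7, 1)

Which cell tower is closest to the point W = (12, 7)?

Squared Euclidean distances:
d²(W, Hydra) = (12−3)² + (7−4)² = 81 + 9 = 90
d²(W, Juno) = (12−8)² + (7−5)² = 16 + 4 = 20
d²(W, Sigma) = (12−5)² + (7−6)² = 49 + 1 = 50
d²(W, Indus) = (12−7)² + (7−1)² = 25 + 36 = 61
Minimum is at Juno.

Juno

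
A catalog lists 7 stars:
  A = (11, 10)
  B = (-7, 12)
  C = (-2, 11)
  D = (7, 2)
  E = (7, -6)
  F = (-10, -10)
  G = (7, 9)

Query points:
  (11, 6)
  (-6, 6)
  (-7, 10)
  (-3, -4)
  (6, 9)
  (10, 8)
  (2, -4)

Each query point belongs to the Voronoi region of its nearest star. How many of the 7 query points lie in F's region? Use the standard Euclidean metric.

(11, 6) — d² to each: A:16, B:360, C:194, D:32, E:160, F:697, G:25 → nearest is A
(-6, 6) — d² to each: A:305, B:37, C:41, D:185, E:313, F:272, G:178 → nearest is B
(-7, 10) — d² to each: A:324, B:4, C:26, D:260, E:452, F:409, G:197 → nearest is B
(-3, -4) — d² to each: A:392, B:272, C:226, D:136, E:104, F:85, G:269 → nearest is F
(6, 9) — d² to each: A:26, B:178, C:68, D:50, E:226, F:617, G:1 → nearest is G
(10, 8) — d² to each: A:5, B:305, C:153, D:45, E:205, F:724, G:10 → nearest is A
(2, -4) — d² to each: A:277, B:337, C:241, D:61, E:29, F:180, G:194 → nearest is E
1 of the 7 points has F as nearest.

1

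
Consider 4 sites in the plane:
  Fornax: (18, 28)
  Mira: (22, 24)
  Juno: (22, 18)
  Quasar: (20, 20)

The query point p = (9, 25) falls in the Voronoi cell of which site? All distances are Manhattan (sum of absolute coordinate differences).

Fornax

d(p, Fornax) = |9−18| + |25−28| = 9 + 3 = 12
d(p, Mira) = |9−22| + |25−24| = 13 + 1 = 14
d(p, Juno) = |9−22| + |25−18| = 13 + 7 = 20
d(p, Quasar) = |9−20| + |25−20| = 11 + 5 = 16
Minimum is at Fornax.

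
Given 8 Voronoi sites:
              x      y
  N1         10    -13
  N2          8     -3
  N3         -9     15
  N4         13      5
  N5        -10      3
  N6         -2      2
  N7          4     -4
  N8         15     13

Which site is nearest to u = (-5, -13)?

N7

Squared Euclidean distances:
|uN1|² = (-5−10)² + (-13−(-13))² = 225 + 0 = 225
|uN2|² = (-5−8)² + (-13−(-3))² = 169 + 100 = 269
|uN3|² = (-5−(-9))² + (-13−15)² = 16 + 784 = 800
|uN4|² = (-5−13)² + (-13−5)² = 324 + 324 = 648
|uN5|² = (-5−(-10))² + (-13−3)² = 25 + 256 = 281
|uN6|² = (-5−(-2))² + (-13−2)² = 9 + 225 = 234
|uN7|² = (-5−4)² + (-13−(-4))² = 81 + 81 = 162
|uN8|² = (-5−15)² + (-13−13)² = 400 + 676 = 1076
Minimum is at N7.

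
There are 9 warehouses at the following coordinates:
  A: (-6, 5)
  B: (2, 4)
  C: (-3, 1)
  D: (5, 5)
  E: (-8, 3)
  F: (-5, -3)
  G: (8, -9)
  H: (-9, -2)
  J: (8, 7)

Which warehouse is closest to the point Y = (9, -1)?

D

Since √ is increasing, it suffices to compare squared distances:
|YA|² = (9−(-6))² + (-1−5)² = 225 + 36 = 261
|YB|² = (9−2)² + (-1−4)² = 49 + 25 = 74
|YC|² = (9−(-3))² + (-1−1)² = 144 + 4 = 148
|YD|² = (9−5)² + (-1−5)² = 16 + 36 = 52
|YE|² = (9−(-8))² + (-1−3)² = 289 + 16 = 305
|YF|² = (9−(-5))² + (-1−(-3))² = 196 + 4 = 200
|YG|² = (9−8)² + (-1−(-9))² = 1 + 64 = 65
|YH|² = (9−(-9))² + (-1−(-2))² = 324 + 1 = 325
|YJ|² = (9−8)² + (-1−7)² = 1 + 64 = 65
D is nearest.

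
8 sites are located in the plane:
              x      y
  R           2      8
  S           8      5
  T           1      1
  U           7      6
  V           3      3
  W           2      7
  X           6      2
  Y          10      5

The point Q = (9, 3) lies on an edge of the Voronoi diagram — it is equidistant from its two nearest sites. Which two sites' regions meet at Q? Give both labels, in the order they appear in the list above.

S and Y

Squared distances from Q to each site:
|QR|² = 49 + 25 = 74
|QS|² = 1 + 4 = 5
|QT|² = 64 + 4 = 68
|QU|² = 4 + 9 = 13
|QV|² = 36 + 0 = 36
|QW|² = 49 + 16 = 65
|QX|² = 9 + 1 = 10
|QY|² = 1 + 4 = 5
Q is equidistant from S and Y (both at squared distance 5), and every other site is strictly farther — so Q lies on the S–Y Voronoi edge.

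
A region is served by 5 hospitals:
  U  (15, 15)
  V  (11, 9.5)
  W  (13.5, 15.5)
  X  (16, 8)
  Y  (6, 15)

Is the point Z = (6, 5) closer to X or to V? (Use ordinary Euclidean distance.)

Compare squared distances:
|ZX|² = (6−16)² + (5−8)² = 100 + 9 = 109
|ZV|² = (6−11)² + (5−9.5)² = 25 + 20.25 = 45.25
109 > 45.25, so V is closer.

V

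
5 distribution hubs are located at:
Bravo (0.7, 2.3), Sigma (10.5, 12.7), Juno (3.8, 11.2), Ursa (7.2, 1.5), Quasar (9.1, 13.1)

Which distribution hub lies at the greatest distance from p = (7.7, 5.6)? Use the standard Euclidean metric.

Squared Euclidean distances:
d²(p, Bravo) = (7.7−0.7)² + (5.6−2.3)² = 49 + 10.89 = 59.89
d²(p, Sigma) = (7.7−10.5)² + (5.6−12.7)² = 7.84 + 50.41 = 58.25
d²(p, Juno) = (7.7−3.8)² + (5.6−11.2)² = 15.21 + 31.36 = 46.57
d²(p, Ursa) = (7.7−7.2)² + (5.6−1.5)² = 0.25 + 16.81 = 17.06
d²(p, Quasar) = (7.7−9.1)² + (5.6−13.1)² = 1.96 + 56.25 = 58.21
The largest is to Bravo.

Bravo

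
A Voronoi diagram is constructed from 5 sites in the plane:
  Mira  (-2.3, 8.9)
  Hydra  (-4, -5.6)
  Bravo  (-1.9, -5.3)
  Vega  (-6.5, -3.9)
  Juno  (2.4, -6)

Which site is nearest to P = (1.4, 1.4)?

Compare squared distances (the ordering matches that of the actual distances):
d²(P, Mira) = (1.4−(-2.3))² + (1.4−8.9)² = 13.69 + 56.25 = 69.94
d²(P, Hydra) = (1.4−(-4))² + (1.4−(-5.6))² = 29.16 + 49 = 78.16
d²(P, Bravo) = (1.4−(-1.9))² + (1.4−(-5.3))² = 10.89 + 44.89 = 55.78
d²(P, Vega) = (1.4−(-6.5))² + (1.4−(-3.9))² = 62.41 + 28.09 = 90.5
d²(P, Juno) = (1.4−2.4)² + (1.4−(-6))² = 1 + 54.76 = 55.76
Minimum is at Juno.

Juno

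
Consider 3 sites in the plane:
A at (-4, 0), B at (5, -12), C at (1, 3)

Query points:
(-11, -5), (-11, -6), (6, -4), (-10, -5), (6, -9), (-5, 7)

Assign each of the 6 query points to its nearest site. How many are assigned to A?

4

(-11, -5) — d² to each: A:74, B:305, C:208 → nearest is A
(-11, -6) — d² to each: A:85, B:292, C:225 → nearest is A
(6, -4) — d² to each: A:116, B:65, C:74 → nearest is B
(-10, -5) — d² to each: A:61, B:274, C:185 → nearest is A
(6, -9) — d² to each: A:181, B:10, C:169 → nearest is B
(-5, 7) — d² to each: A:50, B:461, C:52 → nearest is A
4 of the 6 points have A as nearest.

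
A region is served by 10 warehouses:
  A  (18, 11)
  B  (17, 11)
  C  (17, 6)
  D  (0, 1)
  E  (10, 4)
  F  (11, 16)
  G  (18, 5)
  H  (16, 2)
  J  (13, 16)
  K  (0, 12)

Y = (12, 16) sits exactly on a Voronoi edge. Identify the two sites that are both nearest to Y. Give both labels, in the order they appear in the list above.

Squared distances from Y to each site:
|YA|² = (12−18)² + (16−11)² = 36 + 25 = 61
|YB|² = (12−17)² + (16−11)² = 25 + 25 = 50
|YC|² = (12−17)² + (16−6)² = 25 + 100 = 125
|YD|² = (12−0)² + (16−1)² = 144 + 225 = 369
|YE|² = (12−10)² + (16−4)² = 4 + 144 = 148
|YF|² = (12−11)² + (16−16)² = 1 + 0 = 1
|YG|² = (12−18)² + (16−5)² = 36 + 121 = 157
|YH|² = (12−16)² + (16−2)² = 16 + 196 = 212
|YJ|² = (12−13)² + (16−16)² = 1 + 0 = 1
|YK|² = (12−0)² + (16−12)² = 144 + 16 = 160
Y is equidistant from F and J (both at squared distance 1), and every other site is strictly farther — so Y lies on the F–J Voronoi edge.

F and J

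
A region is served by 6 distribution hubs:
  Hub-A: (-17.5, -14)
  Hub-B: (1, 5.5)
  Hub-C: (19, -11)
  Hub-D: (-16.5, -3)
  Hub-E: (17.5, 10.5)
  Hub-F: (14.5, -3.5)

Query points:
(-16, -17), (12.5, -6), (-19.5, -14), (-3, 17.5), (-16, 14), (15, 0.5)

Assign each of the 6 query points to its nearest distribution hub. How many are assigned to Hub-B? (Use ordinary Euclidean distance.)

1

(-16, -17) — d² to each: Hub-A:11.25, Hub-B:795.25, Hub-C:1261, Hub-D:196.25, Hub-E:1878.5, Hub-F:1112.5 → nearest is Hub-A
(12.5, -6) — d² to each: Hub-A:964, Hub-B:264.5, Hub-C:67.25, Hub-D:850, Hub-E:297.25, Hub-F:10.25 → nearest is Hub-F
(-19.5, -14) — d² to each: Hub-A:4, Hub-B:800.5, Hub-C:1491.25, Hub-D:130, Hub-E:1969.25, Hub-F:1266.25 → nearest is Hub-A
(-3, 17.5) — d² to each: Hub-A:1202.5, Hub-B:160, Hub-C:1296.25, Hub-D:602.5, Hub-E:469.25, Hub-F:747.25 → nearest is Hub-B
(-16, 14) — d² to each: Hub-A:786.25, Hub-B:361.25, Hub-C:1850, Hub-D:289.25, Hub-E:1134.5, Hub-F:1236.5 → nearest is Hub-D
(15, 0.5) — d² to each: Hub-A:1266.5, Hub-B:221, Hub-C:148.25, Hub-D:1004.5, Hub-E:106.25, Hub-F:16.25 → nearest is Hub-F
1 of the 6 points has Hub-B as nearest.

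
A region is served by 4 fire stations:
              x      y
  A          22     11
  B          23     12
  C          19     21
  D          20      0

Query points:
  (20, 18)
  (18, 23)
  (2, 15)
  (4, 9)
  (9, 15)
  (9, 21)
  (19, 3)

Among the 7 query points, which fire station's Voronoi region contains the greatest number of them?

C

(20, 18) — d² to each: A:53, B:45, C:10, D:324 → nearest is C
(18, 23) — d² to each: A:160, B:146, C:5, D:533 → nearest is C
(2, 15) — d² to each: A:416, B:450, C:325, D:549 → nearest is C
(4, 9) — d² to each: A:328, B:370, C:369, D:337 → nearest is A
(9, 15) — d² to each: A:185, B:205, C:136, D:346 → nearest is C
(9, 21) — d² to each: A:269, B:277, C:100, D:562 → nearest is C
(19, 3) — d² to each: A:73, B:97, C:324, D:10 → nearest is D
Tally — A:1, C:5, D:1. C captures the most (5).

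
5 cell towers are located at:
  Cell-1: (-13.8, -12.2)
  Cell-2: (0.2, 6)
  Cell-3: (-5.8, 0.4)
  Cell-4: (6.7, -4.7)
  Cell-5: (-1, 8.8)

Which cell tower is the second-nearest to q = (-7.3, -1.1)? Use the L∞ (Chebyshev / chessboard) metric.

d(q, Cell-1) = max(6.5, 11.1) = 11.1
d(q, Cell-2) = max(7.5, 7.1) = 7.5
d(q, Cell-3) = max(1.5, 1.5) = 1.5
d(q, Cell-4) = max(14, 3.6) = 14
d(q, Cell-5) = max(6.3, 9.9) = 9.9
Sorted ascending: Cell-3, Cell-2, Cell-5, … — the second-nearest is Cell-2.

Cell-2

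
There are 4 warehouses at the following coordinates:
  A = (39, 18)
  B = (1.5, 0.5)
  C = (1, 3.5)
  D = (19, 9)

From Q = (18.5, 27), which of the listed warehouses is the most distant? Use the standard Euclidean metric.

Squared Euclidean distances:
|QA|² = 420.25 + 81 = 501.25
|QB|² = 289 + 702.25 = 991.25
|QC|² = 306.25 + 552.25 = 858.5
|QD|² = 0.25 + 324 = 324.25
The largest is to B.

B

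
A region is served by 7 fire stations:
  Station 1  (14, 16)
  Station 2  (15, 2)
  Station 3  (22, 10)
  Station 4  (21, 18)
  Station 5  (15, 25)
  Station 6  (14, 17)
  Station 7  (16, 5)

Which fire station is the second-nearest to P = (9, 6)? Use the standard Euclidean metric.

Since √ is increasing, it suffices to compare squared distances:
d²(P, Station 1) = (9−14)² + (6−16)² = 25 + 100 = 125
d²(P, Station 2) = (9−15)² + (6−2)² = 36 + 16 = 52
d²(P, Station 3) = (9−22)² + (6−10)² = 169 + 16 = 185
d²(P, Station 4) = (9−21)² + (6−18)² = 144 + 144 = 288
d²(P, Station 5) = (9−15)² + (6−25)² = 36 + 361 = 397
d²(P, Station 6) = (9−14)² + (6−17)² = 25 + 121 = 146
d²(P, Station 7) = (9−16)² + (6−5)² = 49 + 1 = 50
Sorted ascending: Station 7, Station 2, Station 1, … — the second-nearest is Station 2.

Station 2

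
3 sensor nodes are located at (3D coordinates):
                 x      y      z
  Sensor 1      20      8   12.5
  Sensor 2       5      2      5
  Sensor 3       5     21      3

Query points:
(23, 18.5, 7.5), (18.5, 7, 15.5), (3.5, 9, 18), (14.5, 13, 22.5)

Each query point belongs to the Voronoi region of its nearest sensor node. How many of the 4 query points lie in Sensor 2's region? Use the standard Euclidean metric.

(23, 18.5, 7.5) — d² to each: Sensor 1:144.25, Sensor 2:602.5, Sensor 3:350.5 → nearest is Sensor 1
(18.5, 7, 15.5) — d² to each: Sensor 1:12.25, Sensor 2:317.5, Sensor 3:534.5 → nearest is Sensor 1
(3.5, 9, 18) — d² to each: Sensor 1:303.5, Sensor 2:220.25, Sensor 3:371.25 → nearest is Sensor 2
(14.5, 13, 22.5) — d² to each: Sensor 1:155.25, Sensor 2:517.5, Sensor 3:534.5 → nearest is Sensor 1
1 of the 4 points has Sensor 2 as nearest.

1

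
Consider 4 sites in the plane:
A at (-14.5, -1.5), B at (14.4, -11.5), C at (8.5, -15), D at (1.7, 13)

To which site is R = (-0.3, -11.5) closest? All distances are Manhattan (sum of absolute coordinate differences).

d(R,A) = |-0.3−(-14.5)| + |-11.5−(-1.5)| = 14.2 + 10 = 24.2
d(R,B) = |-0.3−14.4| + |-11.5−(-11.5)| = 14.7 + 0 = 14.7
d(R,C) = |-0.3−8.5| + |-11.5−(-15)| = 8.8 + 3.5 = 12.3
d(R,D) = |-0.3−1.7| + |-11.5−13| = 2 + 24.5 = 26.5
C is nearest.

C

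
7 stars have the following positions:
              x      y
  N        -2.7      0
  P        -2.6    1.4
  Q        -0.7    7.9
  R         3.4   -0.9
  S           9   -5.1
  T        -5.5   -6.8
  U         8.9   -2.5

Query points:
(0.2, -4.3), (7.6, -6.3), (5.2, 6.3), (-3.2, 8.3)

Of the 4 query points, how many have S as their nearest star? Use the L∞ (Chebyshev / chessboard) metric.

1

(0.2, -4.3) — d to each: N:4.3, P:5.7, Q:12.2, R:3.4, S:8.8, T:5.7, U:8.7 → nearest is R
(7.6, -6.3) — d to each: N:10.3, P:10.2, Q:14.2, R:5.4, S:1.4, T:13.1, U:3.8 → nearest is S
(5.2, 6.3) — d to each: N:7.9, P:7.8, Q:5.9, R:7.2, S:11.4, T:13.1, U:8.8 → nearest is Q
(-3.2, 8.3) — d to each: N:8.3, P:6.9, Q:2.5, R:9.2, S:13.4, T:15.1, U:12.1 → nearest is Q
1 of the 4 points has S as nearest.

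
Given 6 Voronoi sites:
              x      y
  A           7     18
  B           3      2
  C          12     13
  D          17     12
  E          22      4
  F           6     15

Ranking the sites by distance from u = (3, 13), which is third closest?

Compare squared distances (the ordering matches that of the actual distances):
|uA|² = (3−7)² + (13−18)² = 16 + 25 = 41
|uB|² = (3−3)² + (13−2)² = 0 + 121 = 121
|uC|² = (3−12)² + (13−13)² = 81 + 0 = 81
|uD|² = (3−17)² + (13−12)² = 196 + 1 = 197
|uE|² = (3−22)² + (13−4)² = 361 + 81 = 442
|uF|² = (3−6)² + (13−15)² = 9 + 4 = 13
Sorted ascending: F, A, C, B, … — the third-nearest is C.

C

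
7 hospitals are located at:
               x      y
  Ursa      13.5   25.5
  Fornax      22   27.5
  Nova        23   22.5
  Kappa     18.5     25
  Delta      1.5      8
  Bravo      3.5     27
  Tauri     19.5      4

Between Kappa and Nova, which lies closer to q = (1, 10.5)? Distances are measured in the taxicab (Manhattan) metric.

d(q, Kappa) = |1−18.5| + |10.5−25| = 17.5 + 14.5 = 32
d(q, Nova) = |1−23| + |10.5−22.5| = 22 + 12 = 34
32 < 34, so Kappa is closer.

Kappa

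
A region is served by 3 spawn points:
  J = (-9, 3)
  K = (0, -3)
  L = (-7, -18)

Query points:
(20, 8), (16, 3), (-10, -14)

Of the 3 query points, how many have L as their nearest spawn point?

(20, 8) — d² to each: J:866, K:521, L:1405 → nearest is K
(16, 3) — d² to each: J:625, K:292, L:970 → nearest is K
(-10, -14) — d² to each: J:290, K:221, L:25 → nearest is L
1 of the 3 points has L as nearest.

1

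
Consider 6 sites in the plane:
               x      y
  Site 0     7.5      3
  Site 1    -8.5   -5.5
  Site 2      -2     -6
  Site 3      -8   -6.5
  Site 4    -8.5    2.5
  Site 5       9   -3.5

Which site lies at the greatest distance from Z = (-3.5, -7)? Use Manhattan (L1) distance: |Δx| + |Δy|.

d(Z, Site 0) = |-3.5−7.5| + |-7−3| = 11 + 10 = 21
d(Z, Site 1) = |-3.5−(-8.5)| + |-7−(-5.5)| = 5 + 1.5 = 6.5
d(Z, Site 2) = |-3.5−(-2)| + |-7−(-6)| = 1.5 + 1 = 2.5
d(Z, Site 3) = |-3.5−(-8)| + |-7−(-6.5)| = 4.5 + 0.5 = 5
d(Z, Site 4) = |-3.5−(-8.5)| + |-7−2.5| = 5 + 9.5 = 14.5
d(Z, Site 5) = |-3.5−9| + |-7−(-3.5)| = 12.5 + 3.5 = 16
The largest is to Site 0.

Site 0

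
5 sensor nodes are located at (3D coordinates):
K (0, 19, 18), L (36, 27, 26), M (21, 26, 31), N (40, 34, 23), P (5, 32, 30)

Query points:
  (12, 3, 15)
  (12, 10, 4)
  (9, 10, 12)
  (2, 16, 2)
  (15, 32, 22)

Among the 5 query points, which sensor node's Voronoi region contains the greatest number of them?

K

(12, 3, 15) — d² to each: K:409, L:1273, M:866, N:1809, P:1115 → nearest is K
(12, 10, 4) — d² to each: K:421, L:1349, M:1066, N:1721, P:1209 → nearest is K
(9, 10, 12) — d² to each: K:198, L:1214, M:761, N:1658, P:824 → nearest is K
(2, 16, 2) — d² to each: K:269, L:1853, M:1302, N:2209, P:1049 → nearest is K
(15, 32, 22) — d² to each: K:410, L:482, M:153, N:630, P:164 → nearest is M
Tally — K:4, M:1. K captures the most (4).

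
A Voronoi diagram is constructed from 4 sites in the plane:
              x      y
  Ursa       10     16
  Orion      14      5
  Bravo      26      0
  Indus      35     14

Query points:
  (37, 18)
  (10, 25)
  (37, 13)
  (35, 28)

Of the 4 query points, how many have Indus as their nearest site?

(37, 18) — d² to each: Ursa:733, Orion:698, Bravo:445, Indus:20 → nearest is Indus
(10, 25) — d² to each: Ursa:81, Orion:416, Bravo:881, Indus:746 → nearest is Ursa
(37, 13) — d² to each: Ursa:738, Orion:593, Bravo:290, Indus:5 → nearest is Indus
(35, 28) — d² to each: Ursa:769, Orion:970, Bravo:865, Indus:196 → nearest is Indus
3 of the 4 points have Indus as nearest.

3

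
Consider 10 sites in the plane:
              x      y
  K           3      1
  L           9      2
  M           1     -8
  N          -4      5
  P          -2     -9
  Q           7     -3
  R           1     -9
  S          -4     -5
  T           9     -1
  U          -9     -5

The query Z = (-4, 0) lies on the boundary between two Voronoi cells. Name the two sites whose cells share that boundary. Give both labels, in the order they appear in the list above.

N and S

Squared distances from Z to each site:
|ZK|² = (-4−3)² + (0−1)² = 49 + 1 = 50
|ZL|² = (-4−9)² + (0−2)² = 169 + 4 = 173
|ZM|² = (-4−1)² + (0−(-8))² = 25 + 64 = 89
|ZN|² = (-4−(-4))² + (0−5)² = 0 + 25 = 25
|ZP|² = (-4−(-2))² + (0−(-9))² = 4 + 81 = 85
|ZQ|² = (-4−7)² + (0−(-3))² = 121 + 9 = 130
|ZR|² = (-4−1)² + (0−(-9))² = 25 + 81 = 106
|ZS|² = (-4−(-4))² + (0−(-5))² = 0 + 25 = 25
|ZT|² = (-4−9)² + (0−(-1))² = 169 + 1 = 170
|ZU|² = (-4−(-9))² + (0−(-5))² = 25 + 25 = 50
Z is equidistant from N and S (both at squared distance 25), and every other site is strictly farther — so Z lies on the N–S Voronoi edge.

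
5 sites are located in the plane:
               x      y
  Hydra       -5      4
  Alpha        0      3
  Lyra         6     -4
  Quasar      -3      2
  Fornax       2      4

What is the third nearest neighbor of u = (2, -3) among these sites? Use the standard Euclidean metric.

Fornax

Since √ is increasing, it suffices to compare squared distances:
d²(u, Hydra) = (2−(-5))² + (-3−4)² = 49 + 49 = 98
d²(u, Alpha) = (2−0)² + (-3−3)² = 4 + 36 = 40
d²(u, Lyra) = (2−6)² + (-3−(-4))² = 16 + 1 = 17
d²(u, Quasar) = (2−(-3))² + (-3−2)² = 25 + 25 = 50
d²(u, Fornax) = (2−2)² + (-3−4)² = 0 + 49 = 49
Sorted ascending: Lyra, Alpha, Fornax, Quasar, … — the third-nearest is Fornax.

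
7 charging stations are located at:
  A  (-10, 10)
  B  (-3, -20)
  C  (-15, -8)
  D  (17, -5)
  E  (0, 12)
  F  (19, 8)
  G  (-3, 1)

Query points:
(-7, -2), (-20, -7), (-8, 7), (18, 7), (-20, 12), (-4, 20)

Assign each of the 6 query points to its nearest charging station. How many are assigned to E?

(-7, -2) — d² to each: A:153, B:340, C:100, D:585, E:245, F:776, G:25 → nearest is G
(-20, -7) — d² to each: A:389, B:458, C:26, D:1373, E:761, F:1746, G:353 → nearest is C
(-8, 7) — d² to each: A:13, B:754, C:274, D:769, E:89, F:730, G:61 → nearest is A
(18, 7) — d² to each: A:793, B:1170, C:1314, D:145, E:349, F:2, G:477 → nearest is F
(-20, 12) — d² to each: A:104, B:1313, C:425, D:1658, E:400, F:1537, G:410 → nearest is A
(-4, 20) — d² to each: A:136, B:1601, C:905, D:1066, E:80, F:673, G:362 → nearest is E
1 of the 6 points has E as nearest.

1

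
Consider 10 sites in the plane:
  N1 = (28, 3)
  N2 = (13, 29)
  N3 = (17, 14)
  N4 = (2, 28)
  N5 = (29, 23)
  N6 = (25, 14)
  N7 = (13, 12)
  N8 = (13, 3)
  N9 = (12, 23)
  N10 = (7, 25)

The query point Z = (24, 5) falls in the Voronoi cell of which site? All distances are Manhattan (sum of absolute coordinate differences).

d(Z,N1) = 4 + 2 = 6
d(Z,N2) = 11 + 24 = 35
d(Z,N3) = 7 + 9 = 16
d(Z,N4) = 22 + 23 = 45
d(Z,N5) = 5 + 18 = 23
d(Z,N6) = 1 + 9 = 10
d(Z,N7) = 11 + 7 = 18
d(Z,N8) = 11 + 2 = 13
d(Z,N9) = 12 + 18 = 30
d(Z, N10) = 17 + 20 = 37
Minimum is at N1.

N1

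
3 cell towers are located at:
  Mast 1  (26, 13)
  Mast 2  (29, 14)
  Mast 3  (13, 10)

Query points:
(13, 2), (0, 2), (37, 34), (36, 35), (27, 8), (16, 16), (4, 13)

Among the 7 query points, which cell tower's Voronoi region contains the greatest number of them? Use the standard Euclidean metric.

Mast 3

(13, 2) — d² to each: Mast 1:290, Mast 2:400, Mast 3:64 → nearest is Mast 3
(0, 2) — d² to each: Mast 1:797, Mast 2:985, Mast 3:233 → nearest is Mast 3
(37, 34) — d² to each: Mast 1:562, Mast 2:464, Mast 3:1152 → nearest is Mast 2
(36, 35) — d² to each: Mast 1:584, Mast 2:490, Mast 3:1154 → nearest is Mast 2
(27, 8) — d² to each: Mast 1:26, Mast 2:40, Mast 3:200 → nearest is Mast 1
(16, 16) — d² to each: Mast 1:109, Mast 2:173, Mast 3:45 → nearest is Mast 3
(4, 13) — d² to each: Mast 1:484, Mast 2:626, Mast 3:90 → nearest is Mast 3
Tally — Mast 1:1, Mast 2:2, Mast 3:4. Mast 3 captures the most (4).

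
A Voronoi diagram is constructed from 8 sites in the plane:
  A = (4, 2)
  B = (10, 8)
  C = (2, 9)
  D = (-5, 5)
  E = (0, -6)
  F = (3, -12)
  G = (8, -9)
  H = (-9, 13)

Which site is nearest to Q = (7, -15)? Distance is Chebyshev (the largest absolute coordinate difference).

F

d(Q,A) = max(3, 17) = 17
d(Q,B) = max(3, 23) = 23
d(Q,C) = max(5, 24) = 24
d(Q,D) = max(12, 20) = 20
d(Q,E) = max(7, 9) = 9
d(Q,F) = max(4, 3) = 4
d(Q,G) = max(1, 6) = 6
d(Q,H) = max(16, 28) = 28
Minimum is at F.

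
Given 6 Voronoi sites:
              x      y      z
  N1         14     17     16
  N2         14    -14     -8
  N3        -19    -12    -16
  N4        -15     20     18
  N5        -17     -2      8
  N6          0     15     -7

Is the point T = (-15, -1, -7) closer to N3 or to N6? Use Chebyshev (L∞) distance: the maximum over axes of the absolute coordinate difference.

N3

d(T,N3) = max(4, 11, 9) = 11
d(T,N6) = max(15, 16, 0) = 16
11 < 16, so N3 is closer.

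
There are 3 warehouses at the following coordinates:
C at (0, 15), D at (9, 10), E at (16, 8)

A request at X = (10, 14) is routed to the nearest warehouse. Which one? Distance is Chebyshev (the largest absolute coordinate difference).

D

d(X,C) = max(10, 1) = 10
d(X,D) = max(1, 4) = 4
d(X,E) = max(6, 6) = 6
Minimum is at D.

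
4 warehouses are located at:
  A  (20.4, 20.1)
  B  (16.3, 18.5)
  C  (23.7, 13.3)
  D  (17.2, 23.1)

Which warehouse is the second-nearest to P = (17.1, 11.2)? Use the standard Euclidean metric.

Since √ is increasing, it suffices to compare squared distances:
|PA|² = (17.1−20.4)² + (11.2−20.1)² = 10.89 + 79.21 = 90.1
|PB|² = (17.1−16.3)² + (11.2−18.5)² = 0.64 + 53.29 = 53.93
|PC|² = (17.1−23.7)² + (11.2−13.3)² = 43.56 + 4.41 = 47.97
|PD|² = (17.1−17.2)² + (11.2−23.1)² = 0.01 + 141.61 = 141.62
Sorted ascending: C, B, A, … — the second-nearest is B.

B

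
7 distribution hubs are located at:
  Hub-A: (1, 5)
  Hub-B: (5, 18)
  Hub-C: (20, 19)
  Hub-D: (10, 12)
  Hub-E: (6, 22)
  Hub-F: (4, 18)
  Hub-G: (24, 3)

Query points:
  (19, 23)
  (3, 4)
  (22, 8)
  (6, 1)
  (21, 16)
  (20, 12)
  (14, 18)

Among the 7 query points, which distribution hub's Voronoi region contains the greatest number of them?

Hub-C

(19, 23) — d² to each: Hub-A:648, Hub-B:221, Hub-C:17, Hub-D:202, Hub-E:170, Hub-F:250, Hub-G:425 → nearest is Hub-C
(3, 4) — d² to each: Hub-A:5, Hub-B:200, Hub-C:514, Hub-D:113, Hub-E:333, Hub-F:197, Hub-G:442 → nearest is Hub-A
(22, 8) — d² to each: Hub-A:450, Hub-B:389, Hub-C:125, Hub-D:160, Hub-E:452, Hub-F:424, Hub-G:29 → nearest is Hub-G
(6, 1) — d² to each: Hub-A:41, Hub-B:290, Hub-C:520, Hub-D:137, Hub-E:441, Hub-F:293, Hub-G:328 → nearest is Hub-A
(21, 16) — d² to each: Hub-A:521, Hub-B:260, Hub-C:10, Hub-D:137, Hub-E:261, Hub-F:293, Hub-G:178 → nearest is Hub-C
(20, 12) — d² to each: Hub-A:410, Hub-B:261, Hub-C:49, Hub-D:100, Hub-E:296, Hub-F:292, Hub-G:97 → nearest is Hub-C
(14, 18) — d² to each: Hub-A:338, Hub-B:81, Hub-C:37, Hub-D:52, Hub-E:80, Hub-F:100, Hub-G:325 → nearest is Hub-C
Tally — Hub-A:2, Hub-C:4, Hub-G:1. Hub-C captures the most (4).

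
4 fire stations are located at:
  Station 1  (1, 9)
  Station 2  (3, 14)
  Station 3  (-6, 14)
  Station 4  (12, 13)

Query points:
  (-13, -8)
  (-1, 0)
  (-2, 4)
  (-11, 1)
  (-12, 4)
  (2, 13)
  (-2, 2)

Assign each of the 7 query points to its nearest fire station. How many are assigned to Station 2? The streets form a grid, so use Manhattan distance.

(-13, -8) — d to each: Station 1:31, Station 2:38, Station 3:29, Station 4:46 → nearest is Station 3
(-1, 0) — d to each: Station 1:11, Station 2:18, Station 3:19, Station 4:26 → nearest is Station 1
(-2, 4) — d to each: Station 1:8, Station 2:15, Station 3:14, Station 4:23 → nearest is Station 1
(-11, 1) — d to each: Station 1:20, Station 2:27, Station 3:18, Station 4:35 → nearest is Station 3
(-12, 4) — d to each: Station 1:18, Station 2:25, Station 3:16, Station 4:33 → nearest is Station 3
(2, 13) — d to each: Station 1:5, Station 2:2, Station 3:9, Station 4:10 → nearest is Station 2
(-2, 2) — d to each: Station 1:10, Station 2:17, Station 3:16, Station 4:25 → nearest is Station 1
1 of the 7 points has Station 2 as nearest.

1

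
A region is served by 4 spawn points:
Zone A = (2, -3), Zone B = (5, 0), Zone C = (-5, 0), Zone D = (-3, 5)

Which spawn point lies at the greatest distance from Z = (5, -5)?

Zone D

Compare squared distances (the ordering matches that of the actual distances):
d²(Z, Zone A) = (5−2)² + (-5−(-3))² = 9 + 4 = 13
d²(Z, Zone B) = (5−5)² + (-5−0)² = 0 + 25 = 25
d²(Z, Zone C) = (5−(-5))² + (-5−0)² = 100 + 25 = 125
d²(Z, Zone D) = (5−(-3))² + (-5−5)² = 64 + 100 = 164
The largest is to Zone D.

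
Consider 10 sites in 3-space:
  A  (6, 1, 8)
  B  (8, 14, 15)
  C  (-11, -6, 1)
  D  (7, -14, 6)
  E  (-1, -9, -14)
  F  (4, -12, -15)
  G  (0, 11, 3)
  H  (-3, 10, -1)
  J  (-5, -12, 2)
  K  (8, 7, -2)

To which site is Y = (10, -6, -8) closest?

F

Since √ is increasing, it suffices to compare squared distances:
|YA|² = 16 + 49 + 256 = 321
|YB|² = 4 + 400 + 529 = 933
|YC|² = 441 + 0 + 81 = 522
|YD|² = 9 + 64 + 196 = 269
|YE|² = 121 + 9 + 36 = 166
|YF|² = 36 + 36 + 49 = 121
|YG|² = 100 + 289 + 121 = 510
|YH|² = 169 + 256 + 49 = 474
|YJ|² = 225 + 36 + 100 = 361
|YK|² = 4 + 169 + 36 = 209
The smallest is to F, so Y lies in the Voronoi region of F.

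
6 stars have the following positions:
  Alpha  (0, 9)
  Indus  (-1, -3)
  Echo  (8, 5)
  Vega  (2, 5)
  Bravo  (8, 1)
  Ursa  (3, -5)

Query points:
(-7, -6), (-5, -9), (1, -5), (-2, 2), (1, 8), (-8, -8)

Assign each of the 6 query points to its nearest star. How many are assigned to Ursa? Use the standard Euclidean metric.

(-7, -6) — d² to each: Alpha:274, Indus:45, Echo:346, Vega:202, Bravo:274, Ursa:101 → nearest is Indus
(-5, -9) — d² to each: Alpha:349, Indus:52, Echo:365, Vega:245, Bravo:269, Ursa:80 → nearest is Indus
(1, -5) — d² to each: Alpha:197, Indus:8, Echo:149, Vega:101, Bravo:85, Ursa:4 → nearest is Ursa
(-2, 2) — d² to each: Alpha:53, Indus:26, Echo:109, Vega:25, Bravo:101, Ursa:74 → nearest is Vega
(1, 8) — d² to each: Alpha:2, Indus:125, Echo:58, Vega:10, Bravo:98, Ursa:173 → nearest is Alpha
(-8, -8) — d² to each: Alpha:353, Indus:74, Echo:425, Vega:269, Bravo:337, Ursa:130 → nearest is Indus
1 of the 6 points has Ursa as nearest.

1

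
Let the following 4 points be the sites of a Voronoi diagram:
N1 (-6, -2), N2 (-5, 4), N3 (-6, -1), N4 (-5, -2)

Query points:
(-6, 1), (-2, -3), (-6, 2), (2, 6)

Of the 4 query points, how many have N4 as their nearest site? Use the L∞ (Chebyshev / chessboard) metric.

1

(-6, 1) — d to each: N1:3, N2:3, N3:2, N4:3 → nearest is N3
(-2, -3) — d to each: N1:4, N2:7, N3:4, N4:3 → nearest is N4
(-6, 2) — d to each: N1:4, N2:2, N3:3, N4:4 → nearest is N2
(2, 6) — d to each: N1:8, N2:7, N3:8, N4:8 → nearest is N2
1 of the 4 points has N4 as nearest.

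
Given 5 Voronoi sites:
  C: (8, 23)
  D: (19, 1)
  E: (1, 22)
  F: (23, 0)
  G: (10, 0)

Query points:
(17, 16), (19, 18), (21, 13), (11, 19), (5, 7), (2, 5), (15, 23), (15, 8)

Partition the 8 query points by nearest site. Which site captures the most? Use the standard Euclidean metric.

(17, 16) — d² to each: C:130, D:229, E:292, F:292, G:305 → nearest is C
(19, 18) — d² to each: C:146, D:289, E:340, F:340, G:405 → nearest is C
(21, 13) — d² to each: C:269, D:148, E:481, F:173, G:290 → nearest is D
(11, 19) — d² to each: C:25, D:388, E:109, F:505, G:362 → nearest is C
(5, 7) — d² to each: C:265, D:232, E:241, F:373, G:74 → nearest is G
(2, 5) — d² to each: C:360, D:305, E:290, F:466, G:89 → nearest is G
(15, 23) — d² to each: C:49, D:500, E:197, F:593, G:554 → nearest is C
(15, 8) — d² to each: C:274, D:65, E:392, F:128, G:89 → nearest is D
Tally — C:4, D:2, G:2. C captures the most (4).

C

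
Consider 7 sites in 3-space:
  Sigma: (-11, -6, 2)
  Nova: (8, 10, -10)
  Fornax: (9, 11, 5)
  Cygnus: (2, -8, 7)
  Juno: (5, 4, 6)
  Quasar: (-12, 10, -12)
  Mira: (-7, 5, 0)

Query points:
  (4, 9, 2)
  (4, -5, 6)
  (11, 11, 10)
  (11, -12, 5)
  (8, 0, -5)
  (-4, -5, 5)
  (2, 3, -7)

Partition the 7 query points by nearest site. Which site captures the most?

Cygnus

(4, 9, 2) — d² to each: Sigma:450, Nova:161, Fornax:38, Cygnus:318, Juno:42, Quasar:453, Mira:141 → nearest is Fornax
(4, -5, 6) — d² to each: Sigma:242, Nova:497, Fornax:282, Cygnus:14, Juno:82, Quasar:805, Mira:257 → nearest is Cygnus
(11, 11, 10) — d² to each: Sigma:837, Nova:410, Fornax:29, Cygnus:451, Juno:101, Quasar:1014, Mira:460 → nearest is Fornax
(11, -12, 5) — d² to each: Sigma:529, Nova:718, Fornax:533, Cygnus:101, Juno:293, Quasar:1302, Mira:638 → nearest is Cygnus
(8, 0, -5) — d² to each: Sigma:446, Nova:125, Fornax:222, Cygnus:244, Juno:146, Quasar:549, Mira:275 → nearest is Nova
(-4, -5, 5) — d² to each: Sigma:59, Nova:594, Fornax:425, Cygnus:49, Juno:163, Quasar:578, Mira:134 → nearest is Cygnus
(2, 3, -7) — d² to each: Sigma:331, Nova:94, Fornax:257, Cygnus:317, Juno:179, Quasar:270, Mira:134 → nearest is Nova
Tally — Nova:2, Fornax:2, Cygnus:3. Cygnus captures the most (3).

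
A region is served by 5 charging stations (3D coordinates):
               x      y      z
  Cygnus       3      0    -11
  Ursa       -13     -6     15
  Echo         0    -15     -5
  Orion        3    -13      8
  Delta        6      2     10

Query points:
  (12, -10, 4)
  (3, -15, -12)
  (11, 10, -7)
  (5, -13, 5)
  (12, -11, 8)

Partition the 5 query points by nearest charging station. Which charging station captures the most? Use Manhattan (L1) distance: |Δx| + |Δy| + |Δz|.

Orion

(12, -10, 4) — d to each: Cygnus:34, Ursa:40, Echo:26, Orion:16, Delta:24 → nearest is Orion
(3, -15, -12) — d to each: Cygnus:16, Ursa:52, Echo:10, Orion:22, Delta:42 → nearest is Echo
(11, 10, -7) — d to each: Cygnus:22, Ursa:62, Echo:38, Orion:46, Delta:30 → nearest is Cygnus
(5, -13, 5) — d to each: Cygnus:31, Ursa:35, Echo:17, Orion:5, Delta:21 → nearest is Orion
(12, -11, 8) — d to each: Cygnus:39, Ursa:37, Echo:29, Orion:11, Delta:21 → nearest is Orion
Tally — Cygnus:1, Echo:1, Orion:3. Orion captures the most (3).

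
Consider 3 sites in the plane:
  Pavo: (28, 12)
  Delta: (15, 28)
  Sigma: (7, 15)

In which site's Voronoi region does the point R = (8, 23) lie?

Sigma

Squared Euclidean distances:
d²(R, Pavo) = (8−28)² + (23−12)² = 400 + 121 = 521
d²(R, Delta) = (8−15)² + (23−28)² = 49 + 25 = 74
d²(R, Sigma) = (8−7)² + (23−15)² = 1 + 64 = 65
The smallest is to Sigma, so R lies in the Voronoi region of Sigma.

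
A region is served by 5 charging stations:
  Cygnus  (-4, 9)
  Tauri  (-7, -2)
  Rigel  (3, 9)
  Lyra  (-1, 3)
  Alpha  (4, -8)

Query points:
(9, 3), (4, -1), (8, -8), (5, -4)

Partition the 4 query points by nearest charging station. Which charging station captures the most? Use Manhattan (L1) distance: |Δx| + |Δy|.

(9, 3) — d to each: Cygnus:19, Tauri:21, Rigel:12, Lyra:10, Alpha:16 → nearest is Lyra
(4, -1) — d to each: Cygnus:18, Tauri:12, Rigel:11, Lyra:9, Alpha:7 → nearest is Alpha
(8, -8) — d to each: Cygnus:29, Tauri:21, Rigel:22, Lyra:20, Alpha:4 → nearest is Alpha
(5, -4) — d to each: Cygnus:22, Tauri:14, Rigel:15, Lyra:13, Alpha:5 → nearest is Alpha
Tally — Lyra:1, Alpha:3. Alpha captures the most (3).

Alpha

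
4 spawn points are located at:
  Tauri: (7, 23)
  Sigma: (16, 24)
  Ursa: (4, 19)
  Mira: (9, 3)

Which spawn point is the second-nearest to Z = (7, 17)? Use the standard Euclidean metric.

Tauri

Compare squared distances (the ordering matches that of the actual distances):
d²(Z, Tauri) = 0 + 36 = 36
d²(Z, Sigma) = 81 + 49 = 130
d²(Z, Ursa) = 9 + 4 = 13
d²(Z, Mira) = 4 + 196 = 200
Sorted ascending: Ursa, Tauri, Sigma, … — the second-nearest is Tauri.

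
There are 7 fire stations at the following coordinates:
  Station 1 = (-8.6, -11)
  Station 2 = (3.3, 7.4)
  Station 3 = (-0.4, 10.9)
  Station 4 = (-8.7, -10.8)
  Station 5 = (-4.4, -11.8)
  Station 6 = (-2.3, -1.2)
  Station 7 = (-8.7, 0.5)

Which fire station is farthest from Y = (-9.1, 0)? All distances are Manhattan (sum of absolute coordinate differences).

Station 2

d(Y, Station 1) = |-9.1−(-8.6)| + |0−(-11)| = 0.5 + 11 = 11.5
d(Y, Station 2) = |-9.1−3.3| + |0−7.4| = 12.4 + 7.4 = 19.8
d(Y, Station 3) = |-9.1−(-0.4)| + |0−10.9| = 8.7 + 10.9 = 19.6
d(Y, Station 4) = |-9.1−(-8.7)| + |0−(-10.8)| = 0.4 + 10.8 = 11.2
d(Y, Station 5) = |-9.1−(-4.4)| + |0−(-11.8)| = 4.7 + 11.8 = 16.5
d(Y, Station 6) = |-9.1−(-2.3)| + |0−(-1.2)| = 6.8 + 1.2 = 8
d(Y, Station 7) = |-9.1−(-8.7)| + |0−0.5| = 0.4 + 0.5 = 0.9
The largest is to Station 2.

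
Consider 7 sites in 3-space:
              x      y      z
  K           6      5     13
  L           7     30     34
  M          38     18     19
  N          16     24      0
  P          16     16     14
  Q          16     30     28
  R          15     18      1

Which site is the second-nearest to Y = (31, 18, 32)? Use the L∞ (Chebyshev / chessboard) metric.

d(Y,K) = max(25, 13, 19) = 25
d(Y,L) = max(24, 12, 2) = 24
d(Y,M) = max(7, 0, 13) = 13
d(Y,N) = max(15, 6, 32) = 32
d(Y,P) = max(15, 2, 18) = 18
d(Y,Q) = max(15, 12, 4) = 15
d(Y,R) = max(16, 0, 31) = 31
Sorted ascending: M, Q, P, … — the second-nearest is Q.

Q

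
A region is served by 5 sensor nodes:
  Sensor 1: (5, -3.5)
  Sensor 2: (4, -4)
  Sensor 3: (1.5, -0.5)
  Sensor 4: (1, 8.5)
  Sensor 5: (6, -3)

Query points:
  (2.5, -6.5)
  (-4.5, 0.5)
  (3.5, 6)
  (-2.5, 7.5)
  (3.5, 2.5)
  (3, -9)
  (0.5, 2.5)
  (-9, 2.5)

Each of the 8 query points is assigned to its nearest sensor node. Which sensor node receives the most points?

Sensor 3

(2.5, -6.5) — d² to each: Sensor 1:15.25, Sensor 2:8.5, Sensor 3:37, Sensor 4:227.25, Sensor 5:24.5 → nearest is Sensor 2
(-4.5, 0.5) — d² to each: Sensor 1:106.25, Sensor 2:92.5, Sensor 3:37, Sensor 4:94.25, Sensor 5:122.5 → nearest is Sensor 3
(3.5, 6) — d² to each: Sensor 1:92.5, Sensor 2:100.25, Sensor 3:46.25, Sensor 4:12.5, Sensor 5:87.25 → nearest is Sensor 4
(-2.5, 7.5) — d² to each: Sensor 1:177.25, Sensor 2:174.5, Sensor 3:80, Sensor 4:13.25, Sensor 5:182.5 → nearest is Sensor 4
(3.5, 2.5) — d² to each: Sensor 1:38.25, Sensor 2:42.5, Sensor 3:13, Sensor 4:42.25, Sensor 5:36.5 → nearest is Sensor 3
(3, -9) — d² to each: Sensor 1:34.25, Sensor 2:26, Sensor 3:74.5, Sensor 4:310.25, Sensor 5:45 → nearest is Sensor 2
(0.5, 2.5) — d² to each: Sensor 1:56.25, Sensor 2:54.5, Sensor 3:10, Sensor 4:36.25, Sensor 5:60.5 → nearest is Sensor 3
(-9, 2.5) — d² to each: Sensor 1:232, Sensor 2:211.25, Sensor 3:119.25, Sensor 4:136, Sensor 5:255.25 → nearest is Sensor 3
Tally — Sensor 2:2, Sensor 3:4, Sensor 4:2. Sensor 3 captures the most (4).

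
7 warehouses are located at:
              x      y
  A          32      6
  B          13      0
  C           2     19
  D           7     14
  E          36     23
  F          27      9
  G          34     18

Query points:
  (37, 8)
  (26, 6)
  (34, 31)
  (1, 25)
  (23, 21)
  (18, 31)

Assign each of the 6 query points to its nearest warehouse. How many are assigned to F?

1

(37, 8) — d² to each: A:29, B:640, C:1346, D:936, E:226, F:101, G:109 → nearest is A
(26, 6) — d² to each: A:36, B:205, C:745, D:425, E:389, F:10, G:208 → nearest is F
(34, 31) — d² to each: A:629, B:1402, C:1168, D:1018, E:68, F:533, G:169 → nearest is E
(1, 25) — d² to each: A:1322, B:769, C:37, D:157, E:1229, F:932, G:1138 → nearest is C
(23, 21) — d² to each: A:306, B:541, C:445, D:305, E:173, F:160, G:130 → nearest is G
(18, 31) — d² to each: A:821, B:986, C:400, D:410, E:388, F:565, G:425 → nearest is E
1 of the 6 points has F as nearest.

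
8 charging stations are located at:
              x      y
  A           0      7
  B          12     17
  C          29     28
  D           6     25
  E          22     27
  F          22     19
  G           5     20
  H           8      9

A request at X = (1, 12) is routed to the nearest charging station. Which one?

Compare squared distances (the ordering matches that of the actual distances):
|XA|² = 1 + 25 = 26
|XB|² = 121 + 25 = 146
|XC|² = 784 + 256 = 1040
|XD|² = 25 + 169 = 194
|XE|² = 441 + 225 = 666
|XF|² = 441 + 49 = 490
|XG|² = 16 + 64 = 80
|XH|² = 49 + 9 = 58
Minimum is at A.

A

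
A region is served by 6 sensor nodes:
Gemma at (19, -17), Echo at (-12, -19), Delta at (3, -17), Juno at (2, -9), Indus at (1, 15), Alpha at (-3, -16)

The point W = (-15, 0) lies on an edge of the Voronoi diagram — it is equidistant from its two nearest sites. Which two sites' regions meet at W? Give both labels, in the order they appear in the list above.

Squared distances from W to each site:
d²(W, Gemma) = (-15−19)² + (0−(-17))² = 1156 + 289 = 1445
d²(W, Echo) = (-15−(-12))² + (0−(-19))² = 9 + 361 = 370
d²(W, Delta) = (-15−3)² + (0−(-17))² = 324 + 289 = 613
d²(W, Juno) = (-15−2)² + (0−(-9))² = 289 + 81 = 370
d²(W, Indus) = (-15−1)² + (0−15)² = 256 + 225 = 481
d²(W, Alpha) = (-15−(-3))² + (0−(-16))² = 144 + 256 = 400
W is equidistant from Echo and Juno (both at squared distance 370), and every other site is strictly farther — so W lies on the Echo–Juno Voronoi edge.

Echo and Juno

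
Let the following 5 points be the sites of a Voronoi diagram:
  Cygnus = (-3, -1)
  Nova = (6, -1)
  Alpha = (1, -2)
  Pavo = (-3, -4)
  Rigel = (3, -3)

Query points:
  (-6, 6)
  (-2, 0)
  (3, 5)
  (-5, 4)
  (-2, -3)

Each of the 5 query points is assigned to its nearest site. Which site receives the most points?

Cygnus

(-6, 6) — d² to each: Cygnus:58, Nova:193, Alpha:113, Pavo:109, Rigel:162 → nearest is Cygnus
(-2, 0) — d² to each: Cygnus:2, Nova:65, Alpha:13, Pavo:17, Rigel:34 → nearest is Cygnus
(3, 5) — d² to each: Cygnus:72, Nova:45, Alpha:53, Pavo:117, Rigel:64 → nearest is Nova
(-5, 4) — d² to each: Cygnus:29, Nova:146, Alpha:72, Pavo:68, Rigel:113 → nearest is Cygnus
(-2, -3) — d² to each: Cygnus:5, Nova:68, Alpha:10, Pavo:2, Rigel:25 → nearest is Pavo
Tally — Cygnus:3, Nova:1, Pavo:1. Cygnus captures the most (3).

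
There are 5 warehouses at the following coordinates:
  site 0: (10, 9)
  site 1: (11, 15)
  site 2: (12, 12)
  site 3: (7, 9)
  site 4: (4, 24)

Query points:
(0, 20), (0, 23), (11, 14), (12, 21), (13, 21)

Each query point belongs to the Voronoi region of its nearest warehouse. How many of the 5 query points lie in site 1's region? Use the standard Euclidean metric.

3

(0, 20) — d² to each: site 0:221, site 1:146, site 2:208, site 3:170, site 4:32 → nearest is site 4
(0, 23) — d² to each: site 0:296, site 1:185, site 2:265, site 3:245, site 4:17 → nearest is site 4
(11, 14) — d² to each: site 0:26, site 1:1, site 2:5, site 3:41, site 4:149 → nearest is site 1
(12, 21) — d² to each: site 0:148, site 1:37, site 2:81, site 3:169, site 4:73 → nearest is site 1
(13, 21) — d² to each: site 0:153, site 1:40, site 2:82, site 3:180, site 4:90 → nearest is site 1
3 of the 5 points have site 1 as nearest.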